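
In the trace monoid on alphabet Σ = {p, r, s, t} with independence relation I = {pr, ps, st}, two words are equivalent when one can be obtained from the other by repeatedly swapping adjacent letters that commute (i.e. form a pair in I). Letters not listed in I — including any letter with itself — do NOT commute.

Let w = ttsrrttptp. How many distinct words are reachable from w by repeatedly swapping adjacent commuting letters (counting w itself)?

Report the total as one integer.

3

#0=t has no predecessor
#1=t depends on [0:t]
#2=s has no predecessor
#3=r depends on [1:t, 2:s]
#4=r depends on [3:r]
#5=t depends on [4:r]
#6=t depends on [5:t]
#7=p depends on [6:t]
#8=t depends on [7:p]
#9=p depends on [8:t]
sources: [0:t, 2:s]
N(rest) = Σ N(rest − s) over sources s of rest; N(one piece) = 1:
  size 1 → [9]=1
  size 2 → [8,9]=1
  size 3 → [7,8,9]=1
  size 4 → [6,7,8,9]=1
  size 5 → [5,6,7,8,9]=1
  size 6 → [4,5,6,7,8,9]=1
  size 7 → [3,4,5,6,7,8,9]=1
  size 8 → [1,3,4,5,6,7,8,9]=1  [2,3,4,5,6,7,8,9]=1
  first=0(t) contributes 2
  first=2(s) contributes 1
|[w]| = 3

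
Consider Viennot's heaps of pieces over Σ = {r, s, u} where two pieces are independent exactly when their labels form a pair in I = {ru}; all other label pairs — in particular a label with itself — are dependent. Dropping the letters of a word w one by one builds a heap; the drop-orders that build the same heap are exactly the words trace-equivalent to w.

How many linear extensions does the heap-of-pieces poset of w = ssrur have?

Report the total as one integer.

drop 0:s onto floor
drop 1:s onto {0:s}
drop 2:r onto {1:s}
drop 3:u onto {1:s}
drop 4:r onto {2:r}
ground layer = {0:s}
drop-orders for the pieces not yet dropped (sum over which currently-grounded one goes next):
  1 to go: {3} 1  {4} 1
  2 to go: {2,4} 1  {3,4} 2
  3 to go: {2,3,4} 3
  if 0:s drops first: 3 orders

3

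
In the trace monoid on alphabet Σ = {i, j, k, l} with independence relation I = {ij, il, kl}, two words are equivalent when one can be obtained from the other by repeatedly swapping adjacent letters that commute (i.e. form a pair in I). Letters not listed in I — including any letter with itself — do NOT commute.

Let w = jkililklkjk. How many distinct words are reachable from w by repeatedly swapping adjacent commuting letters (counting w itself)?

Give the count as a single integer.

56

piece 0:j — minimal
piece 1:k rests on {0:j}
piece 2:i rests on {1:k}
piece 3:l rests on {0:j}
piece 4:i rests on {2:i}
piece 5:l rests on {3:l}
piece 6:k rests on {4:i}
piece 7:l rests on {5:l}
piece 8:k rests on {6:k}
piece 9:j rests on {7:l, 8:k}
piece 10:k rests on {9:j}
minimal pieces: {0:j}
ways to finish when only these pieces remain (= sum over removing one remaining piece with nothing left below it):
  1 left: {10}→1
  2 left: {9,10}→1
  3 left: {7,9,10}→1  {8,9,10}→1
  4 left: {5,7,9,10}→1  {6,8,9,10}→1  {7,8,9,10}→2
  5 left: {3,5,7,9,10}→1  {4,6,8,9,10}→1  {5,7,8,9,10}→3  {6,7,8,9,10}→3
  6 left: {2,4,6,8,9,10}→1  {3,5,7,8,9,10}→4  {4,6,7,8,9,10}→4  {5,6,7,8,9,10}→6
  7 left: {1,2,4,6,8,9,10}→1  {2,4,6,7,8,9,10}→5  {3,5,6,7,8,9,10}→10  {4,5,6,7,8,9,10}→10
  8 left: {1,2,4,6,7,8,9,10}→6  {2,4,5,6,7,8,9,10}→15  {3,4,5,6,7,8,9,10}→20
  9 left: {1,2,4,5,6,7,8,9,10}→21  {2,3,4,5,6,7,8,9,10}→35
  placing 0:j first → 56 extensions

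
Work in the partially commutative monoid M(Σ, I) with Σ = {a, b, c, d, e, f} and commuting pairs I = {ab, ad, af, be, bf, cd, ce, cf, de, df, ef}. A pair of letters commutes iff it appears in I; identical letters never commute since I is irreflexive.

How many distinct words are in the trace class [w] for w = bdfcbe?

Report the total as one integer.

60

piece 0:b — minimal
piece 1:d rests on {0:b}
piece 2:f — minimal
piece 3:c rests on {0:b}
piece 4:b rests on {1:d, 3:c}
piece 5:e — minimal
minimal pieces: {0:b, 2:f, 5:e}
ways to finish when only these pieces remain (= sum over removing one remaining piece with nothing left below it):
  1 left: {2}→1  {4}→1  {5}→1
  2 left: {1,4}→1  {2,4}→2  {2,5}→2  {3,4}→1  {4,5}→2
  3 left: {1,2,4}→3  {1,3,4}→2  {1,4,5}→3  {2,3,4}→3  {2,4,5}→6  {3,4,5}→3
  4 left: {0,1,3,4}→2  {1,2,3,4}→8  {1,2,4,5}→12  {1,3,4,5}→8  {2,3,4,5}→12
  placing 0:b first → 40 extensions
  placing 2:f first → 10 extensions
  placing 5:e first → 10 extensions
total linear extensions = 60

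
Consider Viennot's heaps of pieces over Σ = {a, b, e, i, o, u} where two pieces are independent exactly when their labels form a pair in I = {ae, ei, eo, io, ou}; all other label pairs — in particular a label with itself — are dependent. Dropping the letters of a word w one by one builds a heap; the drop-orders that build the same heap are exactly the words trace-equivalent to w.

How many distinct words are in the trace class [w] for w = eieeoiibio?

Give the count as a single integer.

piece 0:e — minimal
piece 1:i — minimal
piece 2:e rests on {0:e}
piece 3:e rests on {2:e}
piece 4:o — minimal
piece 5:i rests on {1:i}
piece 6:i rests on {5:i}
piece 7:b rests on {3:e, 4:o, 6:i}
piece 8:i rests on {7:b}
piece 9:o rests on {7:b}
minimal pieces: {0:e, 1:i, 4:o}
ways to finish when only these pieces remain (= sum over removing one remaining piece with nothing left below it):
  1 left: {8}→1  {9}→1
  2 left: {8,9}→2
  3 left: {7,8,9}→2
  4 left: {3,7,8,9}→2  {4,7,8,9}→2  {6,7,8,9}→2
  5 left: {2,3,7,8,9}→2  {3,4,7,8,9}→4  {3,6,7,8,9}→4  {4,6,7,8,9}→4  {5,6,7,8,9}→2
  6 left: {0,2,3,7,8,9}→2  {1,5,6,7,8,9}→2  {2,3,4,7,8,9}→6  {2,3,6,7,8,9}→6  {3,4,6,7,8,9}→12  {3,5,6,7,8,9}→6  {4,5,6,7,8,9}→6
  7 left: {0,2,3,4,7,8,9}→8  {0,2,3,6,7,8,9}→8  {1,3,5,6,7,8,9}→8  {1,4,5,6,7,8,9}→8  {2,3,4,6,7,8,9}→24  {2,3,5,6,7,8,9}→12  {3,4,5,6,7,8,9}→24
  8 left: {0,2,3,4,6,7,8,9}→40  {0,2,3,5,6,7,8,9}→20  {1,2,3,5,6,7,8,9}→20  {1,3,4,5,6,7,8,9}→40  {2,3,4,5,6,7,8,9}→60
  placing 0:e first → 120 extensions
  placing 1:i first → 120 extensions
  placing 4:o first → 40 extensions
total linear extensions = 280

280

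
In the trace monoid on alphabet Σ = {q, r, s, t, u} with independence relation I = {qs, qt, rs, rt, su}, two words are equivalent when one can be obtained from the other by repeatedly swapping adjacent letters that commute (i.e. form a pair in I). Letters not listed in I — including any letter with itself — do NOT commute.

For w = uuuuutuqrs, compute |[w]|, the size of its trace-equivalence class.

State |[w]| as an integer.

4

drop 0:u onto floor
drop 1:u onto {0:u}
drop 2:u onto {1:u}
drop 3:u onto {2:u}
drop 4:u onto {3:u}
drop 5:t onto {4:u}
drop 6:u onto {5:t}
drop 7:q onto {6:u}
drop 8:r onto {7:q}
drop 9:s onto {5:t}
ground layer = {0:u}
drop-orders for the pieces not yet dropped (sum over which currently-grounded one goes next):
  1 to go: {8} 1  {9} 1
  2 to go: {7,8} 1  {8,9} 2
  3 to go: {6,7,8} 1  {7,8,9} 3
  4 to go: {6,7,8,9} 4
  5 to go: {5,6,7,8,9} 4
  6 to go: {4,5,6,7,8,9} 4
  7 to go: {3,4,5,6,7,8,9} 4
  8 to go: {2,3,4,5,6,7,8,9} 4
  if 0:u drops first: 4 orders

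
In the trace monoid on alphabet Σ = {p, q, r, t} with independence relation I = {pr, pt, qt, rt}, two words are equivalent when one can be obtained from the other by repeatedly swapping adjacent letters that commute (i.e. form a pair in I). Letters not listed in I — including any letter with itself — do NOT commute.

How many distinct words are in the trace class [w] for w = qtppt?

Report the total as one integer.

#0=q has no predecessor
#1=t has no predecessor
#2=p depends on [0:q]
#3=p depends on [2:p]
#4=t depends on [1:t]
sources: [0:q, 1:t]
N(rest) = Σ N(rest − s) over sources s of rest; N(one piece) = 1:
  size 1 → [3]=1  [4]=1
  size 2 → [1,4]=1  [2,3]=1  [3,4]=2
  size 3 → [0,2,3]=1  [1,3,4]=3  [2,3,4]=3
  first=0(q) contributes 6
  first=1(t) contributes 4
|[w]| = 10

10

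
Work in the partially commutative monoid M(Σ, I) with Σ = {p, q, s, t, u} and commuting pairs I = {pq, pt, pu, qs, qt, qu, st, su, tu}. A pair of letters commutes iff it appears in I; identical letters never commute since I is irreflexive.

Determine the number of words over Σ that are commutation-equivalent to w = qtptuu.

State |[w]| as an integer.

0(q) covers ∅
1(t) covers ∅
2(p) covers ∅
3(t) covers 1:t
4(u) covers ∅
5(u) covers 4:u
floor of heap: 0:q, 1:t, 2:p, 4:u
completions by unplaced set U, small U first (add the entries for U minus each lowest piece of U):
  |U|=1: {0}:1  {2}:1  {3}:1  {5}:1
  |U|=2: {0,2}:2  {0,3}:2  {0,5}:2  {1,3}:1  {2,3}:2  {2,5}:2  {3,5}:2  {4,5}:1
  |U|=3: {0,1,3}:3  {0,2,3}:6  {0,2,5}:6  {0,3,5}:6  {0,4,5}:3  {1,2,3}:3  {1,3,5}:3  {2,3,5}:6  {2,4,5}:3  {3,4,5}:3
  |U|=4: {0,1,2,3}:12  {0,1,3,5}:12  {0,2,3,5}:24  {0,2,4,5}:12  {0,3,4,5}:12  {1,2,3,5}:12  {1,3,4,5}:6  {2,3,4,5}:12
  start at 0(q): 30
  start at 1(t): 60
  start at 2(p): 30
  start at 4(u): 60
sum over floor = 180

180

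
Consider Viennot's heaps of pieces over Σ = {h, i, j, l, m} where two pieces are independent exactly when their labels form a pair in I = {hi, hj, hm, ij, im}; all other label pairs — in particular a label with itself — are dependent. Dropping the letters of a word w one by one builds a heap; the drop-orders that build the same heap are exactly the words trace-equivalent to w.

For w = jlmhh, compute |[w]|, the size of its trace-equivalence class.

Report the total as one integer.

drop 0:j onto floor
drop 1:l onto {0:j}
drop 2:m onto {1:l}
drop 3:h onto {1:l}
drop 4:h onto {3:h}
ground layer = {0:j}
drop-orders for the pieces not yet dropped (sum over which currently-grounded one goes next):
  1 to go: {2} 1  {4} 1
  2 to go: {2,4} 2  {3,4} 1
  3 to go: {2,3,4} 3
  if 0:j drops first: 3 orders

3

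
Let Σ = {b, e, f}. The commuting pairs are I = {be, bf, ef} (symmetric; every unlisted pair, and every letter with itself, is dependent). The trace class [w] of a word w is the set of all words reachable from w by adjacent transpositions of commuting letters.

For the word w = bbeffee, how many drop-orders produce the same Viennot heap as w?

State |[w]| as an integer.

drop 0:b onto floor
drop 1:b onto {0:b}
drop 2:e onto floor
drop 3:f onto floor
drop 4:f onto {3:f}
drop 5:e onto {2:e}
drop 6:e onto {5:e}
ground layer = {0:b, 2:e, 3:f}
drop-orders for the pieces not yet dropped (sum over which currently-grounded one goes next):
  1 to go: {1} 1  {4} 1  {6} 1
  2 to go: {0,1} 1  {1,4} 2  {1,6} 2  {3,4} 1  {4,6} 2  {5,6} 1
  3 to go: {0,1,4} 3  {0,1,6} 3  {1,3,4} 3  {1,4,6} 6  {1,5,6} 3  {2,5,6} 1  {3,4,6} 3  {4,5,6} 3
  4 to go: {0,1,3,4} 6  {0,1,4,6} 12  {0,1,5,6} 6  {1,2,5,6} 4  {1,3,4,6} 12  {1,4,5,6} 12  {2,4,5,6} 4  {3,4,5,6} 6
  5 to go: {0,1,2,5,6} 10  {0,1,3,4,6} 30  {0,1,4,5,6} 30  {1,2,4,5,6} 20  {1,3,4,5,6} 30  {2,3,4,5,6} 10
  if 0:b drops first: 60 orders
  if 2:e drops first: 90 orders
  if 3:f drops first: 60 orders
heap linearizations: 210

210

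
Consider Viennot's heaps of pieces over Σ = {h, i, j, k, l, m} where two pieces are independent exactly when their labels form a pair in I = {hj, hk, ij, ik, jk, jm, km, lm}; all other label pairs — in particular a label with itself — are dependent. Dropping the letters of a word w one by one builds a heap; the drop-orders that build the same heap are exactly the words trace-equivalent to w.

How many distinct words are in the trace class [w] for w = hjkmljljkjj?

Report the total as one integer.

216

piece 0:h — minimal
piece 1:j — minimal
piece 2:k — minimal
piece 3:m rests on {0:h}
piece 4:l rests on {0:h, 1:j, 2:k}
piece 5:j rests on {4:l}
piece 6:l rests on {5:j}
piece 7:j rests on {6:l}
piece 8:k rests on {6:l}
piece 9:j rests on {7:j}
piece 10:j rests on {9:j}
minimal pieces: {0:h, 1:j, 2:k}
ways to finish when only these pieces remain (= sum over removing one remaining piece with nothing left below it):
  1 left: {3}→1  {8}→1  {10}→1
  2 left: {3,8}→2  {3,10}→2  {8,10}→2  {9,10}→1
  3 left: {3,8,10}→6  {3,9,10}→3  {7,9,10}→1  {8,9,10}→3
  4 left: {3,7,9,10}→4  {3,8,9,10}→12  {7,8,9,10}→4
  5 left: {3,7,8,9,10}→20  {6,7,8,9,10}→4
  6 left: {3,6,7,8,9,10}→24  {5,6,7,8,9,10}→4
  7 left: {3,5,6,7,8,9,10}→28  {4,5,6,7,8,9,10}→4
  8 left: {1,4,5,6,7,8,9,10}→4  {2,4,5,6,7,8,9,10}→4  {3,4,5,6,7,8,9,10}→32
  9 left: {0,3,4,5,6,7,8,9,10}→32  {1,2,4,5,6,7,8,9,10}→8  {1,3,4,5,6,7,8,9,10}→36  {2,3,4,5,6,7,8,9,10}→36
  placing 0:h first → 80 extensions
  placing 1:j first → 68 extensions
  placing 2:k first → 68 extensions
total linear extensions = 216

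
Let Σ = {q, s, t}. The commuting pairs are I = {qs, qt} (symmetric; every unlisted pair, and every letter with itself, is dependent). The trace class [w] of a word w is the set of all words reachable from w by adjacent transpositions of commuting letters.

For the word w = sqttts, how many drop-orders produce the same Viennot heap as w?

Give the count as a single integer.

#0=s has no predecessor
#1=q has no predecessor
#2=t depends on [0:s]
#3=t depends on [2:t]
#4=t depends on [3:t]
#5=s depends on [4:t]
sources: [0:s, 1:q]
N(rest) = Σ N(rest − s) over sources s of rest; N(one piece) = 1:
  size 1 → [1]=1  [5]=1
  size 2 → [1,5]=2  [4,5]=1
  size 3 → [1,4,5]=3  [3,4,5]=1
  size 4 → [1,3,4,5]=4  [2,3,4,5]=1
  first=0(s) contributes 5
  first=1(q) contributes 1
|[w]| = 6

6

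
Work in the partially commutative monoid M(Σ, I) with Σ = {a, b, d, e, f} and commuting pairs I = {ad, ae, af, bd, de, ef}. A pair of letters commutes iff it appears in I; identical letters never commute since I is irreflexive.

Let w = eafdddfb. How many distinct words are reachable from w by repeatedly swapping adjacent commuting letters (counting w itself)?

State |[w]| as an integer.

0(e) covers ∅
1(a) covers ∅
2(f) covers ∅
3(d) covers 2:f
4(d) covers 3:d
5(d) covers 4:d
6(f) covers 5:d
7(b) covers 0:e, 1:a, 6:f
floor of heap: 0:e, 1:a, 2:f
completions by unplaced set U, small U first (add the entries for U minus each lowest piece of U):
  |U|=1: {7}:1
  |U|=2: {0,7}:1  {1,7}:1  {6,7}:1
  |U|=3: {0,1,7}:2  {0,6,7}:2  {1,6,7}:2  {5,6,7}:1
  |U|=4: {0,1,6,7}:6  {0,5,6,7}:3  {1,5,6,7}:3  {4,5,6,7}:1
  |U|=5: {0,1,5,6,7}:12  {0,4,5,6,7}:4  {1,4,5,6,7}:4  {3,4,5,6,7}:1
  |U|=6: {0,1,4,5,6,7}:20  {0,3,4,5,6,7}:5  {1,3,4,5,6,7}:5  {2,3,4,5,6,7}:1
  start at 0(e): 6
  start at 1(a): 6
  start at 2(f): 30
sum over floor = 42

42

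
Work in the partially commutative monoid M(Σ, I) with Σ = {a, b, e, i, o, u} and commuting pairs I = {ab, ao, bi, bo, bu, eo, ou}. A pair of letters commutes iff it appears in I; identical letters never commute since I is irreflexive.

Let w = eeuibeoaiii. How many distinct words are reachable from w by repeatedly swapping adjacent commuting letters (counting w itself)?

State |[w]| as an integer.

0(e) covers ∅
1(e) covers 0:e
2(u) covers 1:e
3(i) covers 2:u
4(b) covers 1:e
5(e) covers 3:i, 4:b
6(o) covers 3:i
7(a) covers 5:e
8(i) covers 6:o, 7:a
9(i) covers 8:i
10(i) covers 9:i
floor of heap: 0:e
completions by unplaced set U, small U first (add the entries for U minus each lowest piece of U):
  |U|=1: {10}:1
  |U|=2: {9,10}:1
  |U|=3: {8,9,10}:1
  |U|=4: {6,8,9,10}:1  {7,8,9,10}:1
  |U|=5: {5,7,8,9,10}:1  {6,7,8,9,10}:2
  |U|=6: {4,5,7,8,9,10}:1  {5,6,7,8,9,10}:3
  |U|=7: {3,5,6,7,8,9,10}:3  {4,5,6,7,8,9,10}:4
  |U|=8: {2,3,5,6,7,8,9,10}:3  {3,4,5,6,7,8,9,10}:7
  |U|=9: {2,3,4,5,6,7,8,9,10}:10
  start at 0(e): 10

10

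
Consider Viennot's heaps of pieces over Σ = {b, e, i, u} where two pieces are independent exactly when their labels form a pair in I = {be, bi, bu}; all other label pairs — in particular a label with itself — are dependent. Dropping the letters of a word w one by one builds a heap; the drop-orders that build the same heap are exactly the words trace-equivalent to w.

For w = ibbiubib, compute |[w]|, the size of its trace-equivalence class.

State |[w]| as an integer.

drop 0:i onto floor
drop 1:b onto floor
drop 2:b onto {1:b}
drop 3:i onto {0:i}
drop 4:u onto {3:i}
drop 5:b onto {2:b}
drop 6:i onto {4:u}
drop 7:b onto {5:b}
ground layer = {0:i, 1:b}
drop-orders for the pieces not yet dropped (sum over which currently-grounded one goes next):
  1 to go: {6} 1  {7} 1
  2 to go: {4,6} 1  {5,7} 1  {6,7} 2
  3 to go: {2,5,7} 1  {3,4,6} 1  {4,6,7} 3  {5,6,7} 3
  4 to go: {0,3,4,6} 1  {1,2,5,7} 1  {2,5,6,7} 4  {3,4,6,7} 4  {4,5,6,7} 6
  5 to go: {0,3,4,6,7} 5  {1,2,5,6,7} 5  {2,4,5,6,7} 10  {3,4,5,6,7} 10
  6 to go: {0,3,4,5,6,7} 15  {1,2,4,5,6,7} 15  {2,3,4,5,6,7} 20
  if 0:i drops first: 35 orders
  if 1:b drops first: 35 orders
heap linearizations: 70

70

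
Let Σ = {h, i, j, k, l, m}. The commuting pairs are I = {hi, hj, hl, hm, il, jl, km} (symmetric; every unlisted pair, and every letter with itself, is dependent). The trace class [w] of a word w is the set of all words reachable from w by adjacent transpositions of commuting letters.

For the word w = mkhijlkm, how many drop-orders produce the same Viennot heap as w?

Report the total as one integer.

60

#0=m has no predecessor
#1=k has no predecessor
#2=h depends on [1:k]
#3=i depends on [0:m, 1:k]
#4=j depends on [3:i]
#5=l depends on [0:m, 1:k]
#6=k depends on [2:h, 4:j, 5:l]
#7=m depends on [4:j, 5:l]
sources: [0:m, 1:k]
N(rest) = Σ N(rest − s) over sources s of rest; N(one piece) = 1:
  size 1 → [6]=1  [7]=1
  size 2 → [2,6]=1  [6,7]=2
  size 3 → [2,6,7]=3  [4,6,7]=2  [5,6,7]=2
  size 4 → [2,4,6,7]=5  [2,5,6,7]=5  [3,4,6,7]=2  [4,5,6,7]=4
  size 5 → [2,3,4,6,7]=7  [2,4,5,6,7]=14  [3,4,5,6,7]=6
  size 6 → [0,3,4,5,6,7]=6  [2,3,4,5,6,7]=27
  first=0(m) contributes 27
  first=1(k) contributes 33
|[w]| = 60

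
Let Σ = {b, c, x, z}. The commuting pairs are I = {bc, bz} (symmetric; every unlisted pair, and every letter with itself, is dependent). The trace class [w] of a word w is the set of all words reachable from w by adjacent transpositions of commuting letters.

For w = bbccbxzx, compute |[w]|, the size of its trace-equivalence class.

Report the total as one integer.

0(b) covers ∅
1(b) covers 0:b
2(c) covers ∅
3(c) covers 2:c
4(b) covers 1:b
5(x) covers 3:c, 4:b
6(z) covers 5:x
7(x) covers 6:z
floor of heap: 0:b, 2:c
completions by unplaced set U, small U first (add the entries for U minus each lowest piece of U):
  |U|=1: {7}:1
  |U|=2: {6,7}:1
  |U|=3: {5,6,7}:1
  |U|=4: {3,5,6,7}:1  {4,5,6,7}:1
  |U|=5: {1,4,5,6,7}:1  {2,3,5,6,7}:1  {3,4,5,6,7}:2
  |U|=6: {0,1,4,5,6,7}:1  {1,3,4,5,6,7}:3  {2,3,4,5,6,7}:3
  start at 0(b): 6
  start at 2(c): 4
sum over floor = 10

10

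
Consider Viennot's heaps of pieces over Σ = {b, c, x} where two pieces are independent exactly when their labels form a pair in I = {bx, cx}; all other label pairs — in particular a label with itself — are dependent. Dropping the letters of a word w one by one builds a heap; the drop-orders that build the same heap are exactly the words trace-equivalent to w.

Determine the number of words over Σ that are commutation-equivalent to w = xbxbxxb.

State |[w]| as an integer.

0(x) covers ∅
1(b) covers ∅
2(x) covers 0:x
3(b) covers 1:b
4(x) covers 2:x
5(x) covers 4:x
6(b) covers 3:b
floor of heap: 0:x, 1:b
completions by unplaced set U, small U first (add the entries for U minus each lowest piece of U):
  |U|=1: {5}:1  {6}:1
  |U|=2: {3,6}:1  {4,5}:1  {5,6}:2
  |U|=3: {1,3,6}:1  {2,4,5}:1  {3,5,6}:3  {4,5,6}:3
  |U|=4: {0,2,4,5}:1  {1,3,5,6}:4  {2,4,5,6}:4  {3,4,5,6}:6
  |U|=5: {0,2,4,5,6}:5  {1,3,4,5,6}:10  {2,3,4,5,6}:10
  start at 0(x): 20
  start at 1(b): 15
sum over floor = 35

35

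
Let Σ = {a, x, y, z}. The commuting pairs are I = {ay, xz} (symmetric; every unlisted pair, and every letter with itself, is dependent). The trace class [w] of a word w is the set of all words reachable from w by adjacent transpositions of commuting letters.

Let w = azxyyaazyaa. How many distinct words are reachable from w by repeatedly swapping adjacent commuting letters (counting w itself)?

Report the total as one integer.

drop 0:a onto floor
drop 1:z onto {0:a}
drop 2:x onto {0:a}
drop 3:y onto {1:z, 2:x}
drop 4:y onto {3:y}
drop 5:a onto {1:z, 2:x}
drop 6:a onto {5:a}
drop 7:z onto {4:y, 6:a}
drop 8:y onto {7:z}
drop 9:a onto {7:z}
drop 10:a onto {9:a}
ground layer = {0:a}
drop-orders for the pieces not yet dropped (sum over which currently-grounded one goes next):
  1 to go: {8} 1  {10} 1
  2 to go: {8,10} 2  {9,10} 1
  3 to go: {8,9,10} 3
  4 to go: {7,8,9,10} 3
  5 to go: {4,7,8,9,10} 3  {6,7,8,9,10} 3
  6 to go: {3,4,7,8,9,10} 3  {4,6,7,8,9,10} 6  {5,6,7,8,9,10} 3
  7 to go: {3,4,6,7,8,9,10} 9  {4,5,6,7,8,9,10} 9
  8 to go: {3,4,5,6,7,8,9,10} 18
  9 to go: {1,3,4,5,6,7,8,9,10} 18  {2,3,4,5,6,7,8,9,10} 18
  if 0:a drops first: 36 orders

36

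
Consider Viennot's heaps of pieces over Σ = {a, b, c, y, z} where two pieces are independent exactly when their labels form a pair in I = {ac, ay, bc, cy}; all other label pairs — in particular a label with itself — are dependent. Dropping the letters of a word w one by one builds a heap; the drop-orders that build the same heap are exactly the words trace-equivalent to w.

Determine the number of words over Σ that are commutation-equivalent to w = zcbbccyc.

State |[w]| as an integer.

35

drop 0:z onto floor
drop 1:c onto {0:z}
drop 2:b onto {0:z}
drop 3:b onto {2:b}
drop 4:c onto {1:c}
drop 5:c onto {4:c}
drop 6:y onto {3:b}
drop 7:c onto {5:c}
ground layer = {0:z}
drop-orders for the pieces not yet dropped (sum over which currently-grounded one goes next):
  1 to go: {6} 1  {7} 1
  2 to go: {3,6} 1  {5,7} 1  {6,7} 2
  3 to go: {2,3,6} 1  {3,6,7} 3  {4,5,7} 1  {5,6,7} 3
  4 to go: {1,4,5,7} 1  {2,3,6,7} 4  {3,5,6,7} 6  {4,5,6,7} 4
  5 to go: {1,4,5,6,7} 5  {2,3,5,6,7} 10  {3,4,5,6,7} 10
  6 to go: {1,3,4,5,6,7} 15  {2,3,4,5,6,7} 20
  if 0:z drops first: 35 orders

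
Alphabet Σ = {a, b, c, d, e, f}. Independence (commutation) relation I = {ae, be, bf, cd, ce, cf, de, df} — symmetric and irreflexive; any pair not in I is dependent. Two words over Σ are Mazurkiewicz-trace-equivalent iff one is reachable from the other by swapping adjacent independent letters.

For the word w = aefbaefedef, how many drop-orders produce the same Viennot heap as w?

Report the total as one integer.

piece 0:a — minimal
piece 1:e — minimal
piece 2:f rests on {0:a, 1:e}
piece 3:b rests on {0:a}
piece 4:a rests on {2:f, 3:b}
piece 5:e rests on {2:f}
piece 6:f rests on {4:a, 5:e}
piece 7:e rests on {6:f}
piece 8:d rests on {4:a}
piece 9:e rests on {7:e}
piece 10:f rests on {9:e}
minimal pieces: {0:a, 1:e}
ways to finish when only these pieces remain (= sum over removing one remaining piece with nothing left below it):
  1 left: {8}→1  {10}→1
  2 left: {8,10}→2  {9,10}→1
  3 left: {7,9,10}→1  {8,9,10}→3
  4 left: {6,7,9,10}→1  {7,8,9,10}→4
  5 left: {5,6,7,9,10}→1  {6,7,8,9,10}→5
  6 left: {4,6,7,8,9,10}→5  {5,6,7,8,9,10}→6
  7 left: {3,4,6,7,8,9,10}→5  {4,5,6,7,8,9,10}→11
  8 left: {2,4,5,6,7,8,9,10}→11  {3,4,5,6,7,8,9,10}→16
  9 left: {1,2,4,5,6,7,8,9,10}→11  {2,3,4,5,6,7,8,9,10}→27
  placing 0:a first → 38 extensions
  placing 1:e first → 27 extensions
total linear extensions = 65

65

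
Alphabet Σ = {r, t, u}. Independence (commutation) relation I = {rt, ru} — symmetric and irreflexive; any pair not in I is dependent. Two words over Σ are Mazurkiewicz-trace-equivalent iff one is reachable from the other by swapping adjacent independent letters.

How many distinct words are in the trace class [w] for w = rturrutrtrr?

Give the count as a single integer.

#0=r has no predecessor
#1=t has no predecessor
#2=u depends on [1:t]
#3=r depends on [0:r]
#4=r depends on [3:r]
#5=u depends on [2:u]
#6=t depends on [5:u]
#7=r depends on [4:r]
#8=t depends on [6:t]
#9=r depends on [7:r]
#10=r depends on [9:r]
sources: [0:r, 1:t]
N(rest) = Σ N(rest − s) over sources s of rest; N(one piece) = 1:
  size 1 → [8]=1  [10]=1
  size 2 → [6,8]=1  [8,10]=2  [9,10]=1
  size 3 → [5,6,8]=1  [6,8,10]=3  [7,9,10]=1  [8,9,10]=3
  size 4 → [2,5,6,8]=1  [4,7,9,10]=1  [5,6,8,10]=4  [6,8,9,10]=6  [7,8,9,10]=4
  size 5 → [1,2,5,6,8]=1  [2,5,6,8,10]=5  [3,4,7,9,10]=1  [4,7,8,9,10]=5  [5,6,8,9,10]=10  [6,7,8,9,10]=10
  size 6 → [0,3,4,7,9,10]=1  [1,2,5,6,8,10]=6  [2,5,6,8,9,10]=15  [3,4,7,8,9,10]=6  [4,6,7,8,9,10]=15  [5,6,7,8,9,10]=20
  size 7 → [0,3,4,7,8,9,10]=7  [1,2,5,6,8,9,10]=21  [2,5,6,7,8,9,10]=35  [3,4,6,7,8,9,10]=21  [4,5,6,7,8,9,10]=35
  size 8 → [0,3,4,6,7,8,9,10]=28  [1,2,5,6,7,8,9,10]=56  [2,4,5,6,7,8,9,10]=70  [3,4,5,6,7,8,9,10]=56
  size 9 → [0,3,4,5,6,7,8,9,10]=84  [1,2,4,5,6,7,8,9,10]=126  [2,3,4,5,6,7,8,9,10]=126
  first=0(r) contributes 252
  first=1(t) contributes 210
|[w]| = 462

462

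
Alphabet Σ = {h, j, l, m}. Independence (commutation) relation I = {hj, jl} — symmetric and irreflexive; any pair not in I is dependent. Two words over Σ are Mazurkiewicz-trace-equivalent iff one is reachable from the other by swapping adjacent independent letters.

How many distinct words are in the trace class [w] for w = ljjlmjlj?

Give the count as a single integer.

drop 0:l onto floor
drop 1:j onto floor
drop 2:j onto {1:j}
drop 3:l onto {0:l}
drop 4:m onto {2:j, 3:l}
drop 5:j onto {4:m}
drop 6:l onto {4:m}
drop 7:j onto {5:j}
ground layer = {0:l, 1:j}
drop-orders for the pieces not yet dropped (sum over which currently-grounded one goes next):
  1 to go: {6} 1  {7} 1
  2 to go: {5,7} 1  {6,7} 2
  3 to go: {5,6,7} 3
  4 to go: {4,5,6,7} 3
  5 to go: {2,4,5,6,7} 3  {3,4,5,6,7} 3
  6 to go: {0,3,4,5,6,7} 3  {1,2,4,5,6,7} 3  {2,3,4,5,6,7} 6
  if 0:l drops first: 9 orders
  if 1:j drops first: 9 orders
heap linearizations: 18

18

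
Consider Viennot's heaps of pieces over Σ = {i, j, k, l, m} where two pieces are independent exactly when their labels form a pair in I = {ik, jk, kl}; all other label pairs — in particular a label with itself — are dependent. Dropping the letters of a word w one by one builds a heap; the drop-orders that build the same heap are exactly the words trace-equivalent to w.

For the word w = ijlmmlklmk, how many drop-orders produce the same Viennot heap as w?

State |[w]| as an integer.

3

0(i) covers ∅
1(j) covers 0:i
2(l) covers 1:j
3(m) covers 2:l
4(m) covers 3:m
5(l) covers 4:m
6(k) covers 4:m
7(l) covers 5:l
8(m) covers 6:k, 7:l
9(k) covers 8:m
floor of heap: 0:i
completions by unplaced set U, small U first (add the entries for U minus each lowest piece of U):
  |U|=1: {9}:1
  |U|=2: {8,9}:1
  |U|=3: {6,8,9}:1  {7,8,9}:1
  |U|=4: {5,7,8,9}:1  {6,7,8,9}:2
  |U|=5: {5,6,7,8,9}:3
  |U|=6: {4,5,6,7,8,9}:3
  |U|=7: {3,4,5,6,7,8,9}:3
  |U|=8: {2,3,4,5,6,7,8,9}:3
  start at 0(i): 3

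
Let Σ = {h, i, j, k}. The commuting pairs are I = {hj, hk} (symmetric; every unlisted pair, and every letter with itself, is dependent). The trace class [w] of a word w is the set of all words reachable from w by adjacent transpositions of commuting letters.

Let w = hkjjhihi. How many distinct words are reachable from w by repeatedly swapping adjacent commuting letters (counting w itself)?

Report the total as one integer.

0(h) covers ∅
1(k) covers ∅
2(j) covers 1:k
3(j) covers 2:j
4(h) covers 0:h
5(i) covers 3:j, 4:h
6(h) covers 5:i
7(i) covers 6:h
floor of heap: 0:h, 1:k
completions by unplaced set U, small U first (add the entries for U minus each lowest piece of U):
  |U|=1: {7}:1
  |U|=2: {6,7}:1
  |U|=3: {5,6,7}:1
  |U|=4: {3,5,6,7}:1  {4,5,6,7}:1
  |U|=5: {0,4,5,6,7}:1  {2,3,5,6,7}:1  {3,4,5,6,7}:2
  |U|=6: {0,3,4,5,6,7}:3  {1,2,3,5,6,7}:1  {2,3,4,5,6,7}:3
  start at 0(h): 4
  start at 1(k): 6
sum over floor = 10

10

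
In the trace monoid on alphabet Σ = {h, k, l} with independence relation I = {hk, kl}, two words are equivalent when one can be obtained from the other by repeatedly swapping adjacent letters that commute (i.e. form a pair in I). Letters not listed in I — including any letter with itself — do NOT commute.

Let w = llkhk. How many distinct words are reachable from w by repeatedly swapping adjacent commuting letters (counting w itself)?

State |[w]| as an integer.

#0=l has no predecessor
#1=l depends on [0:l]
#2=k has no predecessor
#3=h depends on [1:l]
#4=k depends on [2:k]
sources: [0:l, 2:k]
N(rest) = Σ N(rest − s) over sources s of rest; N(one piece) = 1:
  size 1 → [3]=1  [4]=1
  size 2 → [1,3]=1  [2,4]=1  [3,4]=2
  size 3 → [0,1,3]=1  [1,3,4]=3  [2,3,4]=3
  first=0(l) contributes 6
  first=2(k) contributes 4
|[w]| = 10

10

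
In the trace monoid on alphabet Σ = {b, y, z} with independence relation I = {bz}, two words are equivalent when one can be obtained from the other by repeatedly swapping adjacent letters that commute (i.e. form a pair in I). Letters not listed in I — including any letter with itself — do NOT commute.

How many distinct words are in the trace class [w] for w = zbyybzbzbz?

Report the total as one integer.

0(z) covers ∅
1(b) covers ∅
2(y) covers 0:z, 1:b
3(y) covers 2:y
4(b) covers 3:y
5(z) covers 3:y
6(b) covers 4:b
7(z) covers 5:z
8(b) covers 6:b
9(z) covers 7:z
floor of heap: 0:z, 1:b
completions by unplaced set U, small U first (add the entries for U minus each lowest piece of U):
  |U|=1: {8}:1  {9}:1
  |U|=2: {6,8}:1  {7,9}:1  {8,9}:2
  |U|=3: {4,6,8}:1  {5,7,9}:1  {6,8,9}:3  {7,8,9}:3
  |U|=4: {4,6,8,9}:4  {5,7,8,9}:4  {6,7,8,9}:6
  |U|=5: {4,6,7,8,9}:10  {5,6,7,8,9}:10
  |U|=6: {4,5,6,7,8,9}:20
  |U|=7: {3,4,5,6,7,8,9}:20
  |U|=8: {2,3,4,5,6,7,8,9}:20
  start at 0(z): 20
  start at 1(b): 20
sum over floor = 40

40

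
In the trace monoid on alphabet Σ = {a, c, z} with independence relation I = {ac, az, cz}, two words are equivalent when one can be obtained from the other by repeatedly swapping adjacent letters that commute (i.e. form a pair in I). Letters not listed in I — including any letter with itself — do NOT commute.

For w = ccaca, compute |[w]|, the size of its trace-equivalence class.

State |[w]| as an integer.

drop 0:c onto floor
drop 1:c onto {0:c}
drop 2:a onto floor
drop 3:c onto {1:c}
drop 4:a onto {2:a}
ground layer = {0:c, 2:a}
drop-orders for the pieces not yet dropped (sum over which currently-grounded one goes next):
  1 to go: {3} 1  {4} 1
  2 to go: {1,3} 1  {2,4} 1  {3,4} 2
  3 to go: {0,1,3} 1  {1,3,4} 3  {2,3,4} 3
  if 0:c drops first: 6 orders
  if 2:a drops first: 4 orders
heap linearizations: 10

10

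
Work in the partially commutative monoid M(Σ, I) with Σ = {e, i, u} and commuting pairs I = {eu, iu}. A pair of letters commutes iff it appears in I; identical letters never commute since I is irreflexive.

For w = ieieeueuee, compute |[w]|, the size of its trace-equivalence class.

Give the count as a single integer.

45

piece 0:i — minimal
piece 1:e rests on {0:i}
piece 2:i rests on {1:e}
piece 3:e rests on {2:i}
piece 4:e rests on {3:e}
piece 5:u — minimal
piece 6:e rests on {4:e}
piece 7:u rests on {5:u}
piece 8:e rests on {6:e}
piece 9:e rests on {8:e}
minimal pieces: {0:i, 5:u}
ways to finish when only these pieces remain (= sum over removing one remaining piece with nothing left below it):
  1 left: {7}→1  {9}→1
  2 left: {5,7}→1  {7,9}→2  {8,9}→1
  3 left: {5,7,9}→3  {6,8,9}→1  {7,8,9}→3
  4 left: {4,6,8,9}→1  {5,7,8,9}→6  {6,7,8,9}→4
  5 left: {3,4,6,8,9}→1  {4,6,7,8,9}→5  {5,6,7,8,9}→10
  6 left: {2,3,4,6,8,9}→1  {3,4,6,7,8,9}→6  {4,5,6,7,8,9}→15
  7 left: {1,2,3,4,6,8,9}→1  {2,3,4,6,7,8,9}→7  {3,4,5,6,7,8,9}→21
  8 left: {0,1,2,3,4,6,8,9}→1  {1,2,3,4,6,7,8,9}→8  {2,3,4,5,6,7,8,9}→28
  placing 0:i first → 36 extensions
  placing 5:u first → 9 extensions
total linear extensions = 45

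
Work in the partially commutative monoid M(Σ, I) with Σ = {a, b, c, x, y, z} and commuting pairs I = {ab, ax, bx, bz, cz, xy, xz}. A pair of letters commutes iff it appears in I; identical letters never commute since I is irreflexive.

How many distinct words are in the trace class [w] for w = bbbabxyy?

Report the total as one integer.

piece 0:b — minimal
piece 1:b rests on {0:b}
piece 2:b rests on {1:b}
piece 3:a — minimal
piece 4:b rests on {2:b}
piece 5:x — minimal
piece 6:y rests on {3:a, 4:b}
piece 7:y rests on {6:y}
minimal pieces: {0:b, 3:a, 5:x}
ways to finish when only these pieces remain (= sum over removing one remaining piece with nothing left below it):
  1 left: {5}→1  {7}→1
  2 left: {5,7}→2  {6,7}→1
  3 left: {3,6,7}→1  {4,6,7}→1  {5,6,7}→3
  4 left: {2,4,6,7}→1  {3,4,6,7}→2  {3,5,6,7}→4  {4,5,6,7}→4
  5 left: {1,2,4,6,7}→1  {2,3,4,6,7}→3  {2,4,5,6,7}→5  {3,4,5,6,7}→10
  6 left: {0,1,2,4,6,7}→1  {1,2,3,4,6,7}→4  {1,2,4,5,6,7}→6  {2,3,4,5,6,7}→18
  placing 0:b first → 28 extensions
  placing 3:a first → 7 extensions
  placing 5:x first → 5 extensions
total linear extensions = 40

40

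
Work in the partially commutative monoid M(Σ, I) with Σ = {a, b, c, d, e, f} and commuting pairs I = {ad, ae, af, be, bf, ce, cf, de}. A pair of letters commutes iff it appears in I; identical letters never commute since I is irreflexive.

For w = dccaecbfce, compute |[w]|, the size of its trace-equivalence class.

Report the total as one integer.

112

0(d) covers ∅
1(c) covers 0:d
2(c) covers 1:c
3(a) covers 2:c
4(e) covers ∅
5(c) covers 3:a
6(b) covers 5:c
7(f) covers 0:d, 4:e
8(c) covers 6:b
9(e) covers 7:f
floor of heap: 0:d, 4:e
completions by unplaced set U, small U first (add the entries for U minus each lowest piece of U):
  |U|=1: {8}:1  {9}:1
  |U|=2: {6,8}:1  {7,9}:1  {8,9}:2
  |U|=3: {4,7,9}:1  {5,6,8}:1  {6,8,9}:3  {7,8,9}:3
  |U|=4: {3,5,6,8}:1  {4,7,8,9}:4  {5,6,8,9}:4  {6,7,8,9}:6
  |U|=5: {2,3,5,6,8}:1  {3,5,6,8,9}:5  {4,6,7,8,9}:10  {5,6,7,8,9}:10
  |U|=6: {1,2,3,5,6,8}:1  {2,3,5,6,8,9}:6  {3,5,6,7,8,9}:15  {4,5,6,7,8,9}:20
  |U|=7: {1,2,3,5,6,8,9}:7  {2,3,5,6,7,8,9}:21  {3,4,5,6,7,8,9}:35
  |U|=8: {1,2,3,5,6,7,8,9}:28  {2,3,4,5,6,7,8,9}:56
  start at 0(d): 84
  start at 4(e): 28
sum over floor = 112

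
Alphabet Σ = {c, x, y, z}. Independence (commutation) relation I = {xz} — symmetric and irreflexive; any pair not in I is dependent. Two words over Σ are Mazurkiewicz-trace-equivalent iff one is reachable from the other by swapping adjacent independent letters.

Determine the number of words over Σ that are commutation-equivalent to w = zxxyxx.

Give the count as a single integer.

0(z) covers ∅
1(x) covers ∅
2(x) covers 1:x
3(y) covers 0:z, 2:x
4(x) covers 3:y
5(x) covers 4:x
floor of heap: 0:z, 1:x
completions by unplaced set U, small U first (add the entries for U minus each lowest piece of U):
  |U|=1: {5}:1
  |U|=2: {4,5}:1
  |U|=3: {3,4,5}:1
  |U|=4: {0,3,4,5}:1  {2,3,4,5}:1
  start at 0(z): 1
  start at 1(x): 2
sum over floor = 3

3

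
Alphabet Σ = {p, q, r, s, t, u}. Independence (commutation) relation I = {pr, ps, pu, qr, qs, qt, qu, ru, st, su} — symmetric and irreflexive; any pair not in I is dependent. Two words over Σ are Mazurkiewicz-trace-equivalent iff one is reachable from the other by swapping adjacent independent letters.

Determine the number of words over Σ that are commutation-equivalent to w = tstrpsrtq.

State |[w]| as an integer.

0(t) covers ∅
1(s) covers ∅
2(t) covers 0:t
3(r) covers 1:s, 2:t
4(p) covers 2:t
5(s) covers 3:r
6(r) covers 5:s
7(t) covers 4:p, 6:r
8(q) covers 4:p
floor of heap: 0:t, 1:s
completions by unplaced set U, small U first (add the entries for U minus each lowest piece of U):
  |U|=1: {7}:1  {8}:1
  |U|=2: {6,7}:1  {7,8}:2
  |U|=3: {4,7,8}:2  {5,6,7}:1  {6,7,8}:3
  |U|=4: {3,5,6,7}:1  {4,6,7,8}:5  {5,6,7,8}:4
  |U|=5: {1,3,5,6,7}:1  {3,5,6,7,8}:5  {4,5,6,7,8}:9
  |U|=6: {1,3,5,6,7,8}:6  {3,4,5,6,7,8}:14
  |U|=7: {1,3,4,5,6,7,8}:20  {2,3,4,5,6,7,8}:14
  start at 0(t): 34
  start at 1(s): 14
sum over floor = 48

48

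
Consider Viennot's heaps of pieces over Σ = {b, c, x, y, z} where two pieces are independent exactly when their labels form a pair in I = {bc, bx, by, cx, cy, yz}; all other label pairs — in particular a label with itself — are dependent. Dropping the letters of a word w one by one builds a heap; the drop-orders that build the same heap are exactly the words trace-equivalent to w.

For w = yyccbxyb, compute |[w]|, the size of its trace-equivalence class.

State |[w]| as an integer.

420

drop 0:y onto floor
drop 1:y onto {0:y}
drop 2:c onto floor
drop 3:c onto {2:c}
drop 4:b onto floor
drop 5:x onto {1:y}
drop 6:y onto {5:x}
drop 7:b onto {4:b}
ground layer = {0:y, 2:c, 4:b}
drop-orders for the pieces not yet dropped (sum over which currently-grounded one goes next):
  1 to go: {3} 1  {6} 1  {7} 1
  2 to go: {2,3} 1  {3,6} 2  {3,7} 2  {4,7} 1  {5,6} 1  {6,7} 2
  3 to go: {1,5,6} 1  {2,3,6} 3  {2,3,7} 3  {3,4,7} 3  {3,5,6} 3  {3,6,7} 6  {4,6,7} 3  {5,6,7} 3
  4 to go: {0,1,5,6} 1  {1,3,5,6} 4  {1,5,6,7} 4  {2,3,4,7} 6  {2,3,5,6} 6  {2,3,6,7} 12  {3,4,6,7} 12  {3,5,6,7} 12  {4,5,6,7} 6
  5 to go: {0,1,3,5,6} 5  {0,1,5,6,7} 5  {1,2,3,5,6} 10  {1,3,5,6,7} 20  {1,4,5,6,7} 10  {2,3,4,6,7} 30  {2,3,5,6,7} 30  {3,4,5,6,7} 30
  6 to go: {0,1,2,3,5,6} 15  {0,1,3,5,6,7} 30  {0,1,4,5,6,7} 15  {1,2,3,5,6,7} 60  {1,3,4,5,6,7} 60  {2,3,4,5,6,7} 90
  if 0:y drops first: 210 orders
  if 2:c drops first: 105 orders
  if 4:b drops first: 105 orders
heap linearizations: 420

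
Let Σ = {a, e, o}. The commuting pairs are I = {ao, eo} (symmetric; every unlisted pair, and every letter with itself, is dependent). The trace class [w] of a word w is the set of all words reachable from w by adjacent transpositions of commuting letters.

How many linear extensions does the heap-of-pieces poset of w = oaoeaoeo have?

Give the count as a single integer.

70

piece 0:o — minimal
piece 1:a — minimal
piece 2:o rests on {0:o}
piece 3:e rests on {1:a}
piece 4:a rests on {3:e}
piece 5:o rests on {2:o}
piece 6:e rests on {4:a}
piece 7:o rests on {5:o}
minimal pieces: {0:o, 1:a}
ways to finish when only these pieces remain (= sum over removing one remaining piece with nothing left below it):
  1 left: {6}→1  {7}→1
  2 left: {4,6}→1  {5,7}→1  {6,7}→2
  3 left: {2,5,7}→1  {3,4,6}→1  {4,6,7}→3  {5,6,7}→3
  4 left: {0,2,5,7}→1  {1,3,4,6}→1  {2,5,6,7}→4  {3,4,6,7}→4  {4,5,6,7}→6
  5 left: {0,2,5,6,7}→5  {1,3,4,6,7}→5  {2,4,5,6,7}→10  {3,4,5,6,7}→10
  6 left: {0,2,4,5,6,7}→15  {1,3,4,5,6,7}→15  {2,3,4,5,6,7}→20
  placing 0:o first → 35 extensions
  placing 1:a first → 35 extensions
total linear extensions = 70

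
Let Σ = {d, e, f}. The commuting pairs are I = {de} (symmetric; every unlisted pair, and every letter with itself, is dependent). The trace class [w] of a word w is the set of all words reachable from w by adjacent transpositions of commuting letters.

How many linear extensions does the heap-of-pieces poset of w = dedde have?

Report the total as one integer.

0(d) covers ∅
1(e) covers ∅
2(d) covers 0:d
3(d) covers 2:d
4(e) covers 1:e
floor of heap: 0:d, 1:e
completions by unplaced set U, small U first (add the entries for U minus each lowest piece of U):
  |U|=1: {3}:1  {4}:1
  |U|=2: {1,4}:1  {2,3}:1  {3,4}:2
  |U|=3: {0,2,3}:1  {1,3,4}:3  {2,3,4}:3
  start at 0(d): 6
  start at 1(e): 4
sum over floor = 10

10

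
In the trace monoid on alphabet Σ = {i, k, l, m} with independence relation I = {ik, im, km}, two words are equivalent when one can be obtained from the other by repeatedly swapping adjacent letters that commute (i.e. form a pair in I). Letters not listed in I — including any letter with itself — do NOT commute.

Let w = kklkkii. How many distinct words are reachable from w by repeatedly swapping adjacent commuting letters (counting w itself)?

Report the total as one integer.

6

0(k) covers ∅
1(k) covers 0:k
2(l) covers 1:k
3(k) covers 2:l
4(k) covers 3:k
5(i) covers 2:l
6(i) covers 5:i
floor of heap: 0:k
completions by unplaced set U, small U first (add the entries for U minus each lowest piece of U):
  |U|=1: {4}:1  {6}:1
  |U|=2: {3,4}:1  {4,6}:2  {5,6}:1
  |U|=3: {3,4,6}:3  {4,5,6}:3
  |U|=4: {3,4,5,6}:6
  |U|=5: {2,3,4,5,6}:6
  start at 0(k): 6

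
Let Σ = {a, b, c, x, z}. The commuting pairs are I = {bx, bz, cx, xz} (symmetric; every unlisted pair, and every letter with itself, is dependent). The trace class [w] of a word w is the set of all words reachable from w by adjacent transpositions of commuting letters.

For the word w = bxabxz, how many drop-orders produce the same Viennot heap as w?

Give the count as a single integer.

12

drop 0:b onto floor
drop 1:x onto floor
drop 2:a onto {0:b, 1:x}
drop 3:b onto {2:a}
drop 4:x onto {2:a}
drop 5:z onto {2:a}
ground layer = {0:b, 1:x}
drop-orders for the pieces not yet dropped (sum over which currently-grounded one goes next):
  1 to go: {3} 1  {4} 1  {5} 1
  2 to go: {3,4} 2  {3,5} 2  {4,5} 2
  3 to go: {3,4,5} 6
  4 to go: {2,3,4,5} 6
  if 0:b drops first: 6 orders
  if 1:x drops first: 6 orders
heap linearizations: 12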